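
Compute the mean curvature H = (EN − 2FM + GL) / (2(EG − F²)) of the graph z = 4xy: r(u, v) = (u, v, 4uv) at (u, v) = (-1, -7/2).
H = -224*sqrt(213)/45369

With E = 16*v^2 + 1, F = 16*u*v, G = 16*u^2 + 1, L = 0, M = 4/sqrt(16*u^2 + 16*v^2 + 1), N = 0, assemble
  H = (EN − 2FM + GL) / (2(EG − F²)) = -64*u*v/(16*u^2 + 16*v^2 + 1)^(3/2).
At (u, v) = (-1, -7/2): H = -224*sqrt(213)/45369.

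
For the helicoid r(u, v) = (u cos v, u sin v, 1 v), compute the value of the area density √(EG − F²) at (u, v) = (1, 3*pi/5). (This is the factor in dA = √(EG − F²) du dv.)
√(EG − F²)|_{(1, 3*pi/5)} = sqrt(2)

E = 1, F = 0, G = u^2 + 1, so EG − F² = u^2 + 1. Taking the positive square root: √(EG − F²) = sqrt(u^2 + 1). At (u, v) = (1, 3*pi/5): sqrt(2).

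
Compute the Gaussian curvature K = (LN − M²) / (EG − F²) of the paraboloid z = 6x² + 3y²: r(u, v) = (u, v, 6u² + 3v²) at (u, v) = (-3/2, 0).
K = 72/105625

Coefficients of the first fundamental form: E = 144*u^2 + 1, F = 72*u*v, G = 36*v^2 + 1.
Coefficients of the second fundamental form: L = 12/sqrt(144*u^2 + 36*v^2 + 1), M = 0, N = 6/sqrt(144*u^2 + 36*v^2 + 1).
Assemble K = (LN − M²)/(EG − F²) = 72/(20736*u^4 + 10368*u^2*v^2 + 288*u^2 + 1296*v^4 + 72*v^2 + 1). At (u, v) = (-3/2, 0): K = 72/105625.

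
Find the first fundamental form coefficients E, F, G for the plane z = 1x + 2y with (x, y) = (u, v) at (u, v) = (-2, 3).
E = 2;  F = 2;  G = 5

Partials: r_u = (1, 0, 1), r_v = (0, 1, 2). As functions of (u, v):
  E = r_u · r_u = 2,
  F = r_u · r_v = 2,
  G = r_v · r_v = 5.
Evaluating at (u, v) = (-2, 3): E = 2, F = 2, G = 5.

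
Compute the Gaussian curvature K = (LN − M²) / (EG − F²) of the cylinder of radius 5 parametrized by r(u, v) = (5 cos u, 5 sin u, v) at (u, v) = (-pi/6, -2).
K = 0

Coefficients of the first fundamental form: E = 25, F = 0, G = 1.
Coefficients of the second fundamental form: L = -5, M = 0, N = 0.
Assemble K = (LN − M²)/(EG − F²) = 0. At (u, v) = (-pi/6, -2): K = 0.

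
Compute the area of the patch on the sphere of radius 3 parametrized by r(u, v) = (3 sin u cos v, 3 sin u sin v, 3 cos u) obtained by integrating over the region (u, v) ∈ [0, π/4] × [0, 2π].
Area = 9*pi*(2 - sqrt(2))

Area = ∫∫ √(EG − F²) du dv with √(EG − F²) = 9*Abs(sin(u)). Integrating over [0, π/4] × [0, 2π] gives 9*pi*(2 - sqrt(2)).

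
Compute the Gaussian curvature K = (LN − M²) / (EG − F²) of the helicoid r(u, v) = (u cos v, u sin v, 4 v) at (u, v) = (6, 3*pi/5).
K = -1/169

Coefficients of the first fundamental form: E = 1, F = 0, G = u^2 + 16.
Coefficients of the second fundamental form: L = 0, M = -4/sqrt(u^2 + 16), N = 0.
Assemble K = (LN − M²)/(EG − F²) = -16/(u^2 + 16)^2. At (u, v) = (6, 3*pi/5): K = -1/169.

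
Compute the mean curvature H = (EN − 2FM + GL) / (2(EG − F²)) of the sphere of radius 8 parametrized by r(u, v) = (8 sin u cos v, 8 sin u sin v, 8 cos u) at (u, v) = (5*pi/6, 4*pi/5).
H = -1/8

With E = 64, F = 0, G = 64*sin(u)^2, L = -8*sin(u)/Abs(sin(u)), M = 0, N = -8*sin(u)^3/Abs(sin(u)), assemble
  H = (EN − 2FM + GL) / (2(EG − F²)) = -sin(u)/(8*Abs(sin(u))).
At (u, v) = (5*pi/6, 4*pi/5): H = -1/8.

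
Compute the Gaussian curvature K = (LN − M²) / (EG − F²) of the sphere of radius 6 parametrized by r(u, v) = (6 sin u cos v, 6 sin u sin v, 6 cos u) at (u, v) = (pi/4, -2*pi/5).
K = 1/36

Coefficients of the first fundamental form: E = 36, F = 0, G = 36*sin(u)^2.
Coefficients of the second fundamental form: L = -6*sin(u)/Abs(sin(u)), M = 0, N = -6*sin(u)^3/Abs(sin(u)).
Assemble K = (LN − M²)/(EG − F²) = 1/36. At (u, v) = (pi/4, -2*pi/5): K = 1/36.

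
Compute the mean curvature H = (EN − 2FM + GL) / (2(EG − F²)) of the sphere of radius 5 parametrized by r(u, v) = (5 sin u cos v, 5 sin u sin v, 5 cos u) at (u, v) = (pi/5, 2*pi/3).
H = -1/5

With E = 25, F = 0, G = 25*sin(u)^2, L = -5*sin(u)/Abs(sin(u)), M = 0, N = -5*sin(u)^3/Abs(sin(u)), assemble
  H = (EN − 2FM + GL) / (2(EG − F²)) = -sin(u)/(5*Abs(sin(u))).
At (u, v) = (pi/5, 2*pi/3): H = -1/5.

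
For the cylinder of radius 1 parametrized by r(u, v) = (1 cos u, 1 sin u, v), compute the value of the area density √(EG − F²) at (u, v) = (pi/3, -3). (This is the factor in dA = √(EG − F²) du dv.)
√(EG − F²)|_{(pi/3, -3)} = 1

E = 1, F = 0, G = 1, so EG − F² = 1. Taking the positive square root: √(EG − F²) = 1. At (u, v) = (pi/3, -3): 1.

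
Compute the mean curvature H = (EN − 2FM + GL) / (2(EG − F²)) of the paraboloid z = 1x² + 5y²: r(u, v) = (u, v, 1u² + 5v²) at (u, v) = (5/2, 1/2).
H = 52*sqrt(51)/867

With E = 4*u^2 + 1, F = 20*u*v, G = 100*v^2 + 1, L = 2/sqrt(4*u^2 + 100*v^2 + 1), M = 0, N = 10/sqrt(4*u^2 + 100*v^2 + 1), assemble
  H = (EN − 2FM + GL) / (2(EG − F²)) = 2*(10*u^2 + 50*v^2 + 3)/(4*u^2 + 100*v^2 + 1)^(3/2).
At (u, v) = (5/2, 1/2): H = 52*sqrt(51)/867.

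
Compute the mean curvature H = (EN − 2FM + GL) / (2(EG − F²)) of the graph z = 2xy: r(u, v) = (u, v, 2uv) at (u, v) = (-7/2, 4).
H = 28*sqrt(114)/3249

With E = 4*v^2 + 1, F = 4*u*v, G = 4*u^2 + 1, L = 0, M = 2/sqrt(4*u^2 + 4*v^2 + 1), N = 0, assemble
  H = (EN − 2FM + GL) / (2(EG − F²)) = -8*u*v/(4*u^2 + 4*v^2 + 1)^(3/2).
At (u, v) = (-7/2, 4): H = 28*sqrt(114)/3249.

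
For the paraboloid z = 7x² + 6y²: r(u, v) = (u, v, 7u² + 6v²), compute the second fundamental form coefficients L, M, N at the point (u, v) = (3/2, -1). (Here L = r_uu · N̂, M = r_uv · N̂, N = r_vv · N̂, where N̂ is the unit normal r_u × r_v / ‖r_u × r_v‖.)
L = 7*sqrt(586)/293;  M = 0;  N = 6*sqrt(586)/293

Compute the unit normal N̂(u, v) = (-14*u/sqrt(196*u^2 + 144*v^2 + 1), -12*v/sqrt(196*u^2 + 144*v^2 + 1), 1/sqrt(196*u^2 + 144*v^2 + 1)), and the second partials r_uu, r_uv, r_vv. Take dot products:
  L(u, v) = r_uu · N̂ = 14/sqrt(196*u^2 + 144*v^2 + 1),
  M(u, v) = r_uv · N̂ = 0,
  N(u, v) = r_vv · N̂ = 12/sqrt(196*u^2 + 144*v^2 + 1).
Evaluating at (u, v) = (3/2, -1):
  L = 7*sqrt(586)/293, M = 0, N = 6*sqrt(586)/293.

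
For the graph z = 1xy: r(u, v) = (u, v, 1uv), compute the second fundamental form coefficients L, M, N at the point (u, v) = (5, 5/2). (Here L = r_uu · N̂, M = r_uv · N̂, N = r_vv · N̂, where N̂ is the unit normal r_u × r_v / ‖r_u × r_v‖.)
L = 0;  M = 2*sqrt(129)/129;  N = 0

Compute the unit normal N̂(u, v) = (-v/sqrt(u^2 + v^2 + 1), -u/sqrt(u^2 + v^2 + 1), 1/sqrt(u^2 + v^2 + 1)), and the second partials r_uu, r_uv, r_vv. Take dot products:
  L(u, v) = r_uu · N̂ = 0,
  M(u, v) = r_uv · N̂ = 1/sqrt(u^2 + v^2 + 1),
  N(u, v) = r_vv · N̂ = 0.
Evaluating at (u, v) = (5, 5/2):
  L = 0, M = 2*sqrt(129)/129, N = 0.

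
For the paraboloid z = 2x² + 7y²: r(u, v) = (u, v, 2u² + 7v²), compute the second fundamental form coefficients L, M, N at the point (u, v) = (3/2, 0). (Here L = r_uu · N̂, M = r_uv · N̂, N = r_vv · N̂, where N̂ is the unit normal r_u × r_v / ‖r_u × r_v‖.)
L = 4*sqrt(37)/37;  M = 0;  N = 14*sqrt(37)/37

Compute the unit normal N̂(u, v) = (-4*u/sqrt(16*u^2 + 196*v^2 + 1), -14*v/sqrt(16*u^2 + 196*v^2 + 1), 1/sqrt(16*u^2 + 196*v^2 + 1)), and the second partials r_uu, r_uv, r_vv. Take dot products:
  L(u, v) = r_uu · N̂ = 4/sqrt(16*u^2 + 196*v^2 + 1),
  M(u, v) = r_uv · N̂ = 0,
  N(u, v) = r_vv · N̂ = 14/sqrt(16*u^2 + 196*v^2 + 1).
Evaluating at (u, v) = (3/2, 0):
  L = 4*sqrt(37)/37, M = 0, N = 14*sqrt(37)/37.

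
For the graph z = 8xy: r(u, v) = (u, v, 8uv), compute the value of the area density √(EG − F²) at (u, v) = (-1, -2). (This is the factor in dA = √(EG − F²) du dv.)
√(EG − F²)|_{(-1, -2)} = sqrt(321)

E = 64*v^2 + 1, F = 64*u*v, G = 64*u^2 + 1, so EG − F² = 64*u^2 + 64*v^2 + 1. Taking the positive square root: √(EG − F²) = sqrt(64*u^2 + 64*v^2 + 1). At (u, v) = (-1, -2): sqrt(321).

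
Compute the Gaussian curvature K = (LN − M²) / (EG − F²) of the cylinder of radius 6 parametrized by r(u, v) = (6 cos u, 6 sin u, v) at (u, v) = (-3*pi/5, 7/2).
K = 0

Coefficients of the first fundamental form: E = 36, F = 0, G = 1.
Coefficients of the second fundamental form: L = -6, M = 0, N = 0.
Assemble K = (LN − M²)/(EG − F²) = 0. At (u, v) = (-3*pi/5, 7/2): K = 0.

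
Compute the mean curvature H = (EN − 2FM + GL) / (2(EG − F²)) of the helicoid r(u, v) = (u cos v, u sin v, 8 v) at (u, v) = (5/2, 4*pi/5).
H = 0

With E = 1, F = 0, G = u^2 + 64, L = 0, M = -8/sqrt(u^2 + 64), N = 0, assemble
  H = (EN − 2FM + GL) / (2(EG − F²)) = 0.
At (u, v) = (5/2, 4*pi/5): H = 0.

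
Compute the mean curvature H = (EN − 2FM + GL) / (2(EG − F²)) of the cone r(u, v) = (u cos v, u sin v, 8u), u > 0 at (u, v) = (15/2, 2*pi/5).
H = 8*sqrt(65)/975

With E = 65, F = 0, G = u^2, L = 0, M = 0, N = 8*sqrt(65)*u^2/(65*Abs(u)), assemble
  H = (EN − 2FM + GL) / (2(EG − F²)) = 4*sqrt(65)/(65*Abs(u)).
At (u, v) = (15/2, 2*pi/5): H = 8*sqrt(65)/975.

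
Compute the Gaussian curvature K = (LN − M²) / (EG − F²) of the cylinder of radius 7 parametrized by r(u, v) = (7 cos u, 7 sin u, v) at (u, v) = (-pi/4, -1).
K = 0

Coefficients of the first fundamental form: E = 49, F = 0, G = 1.
Coefficients of the second fundamental form: L = -7, M = 0, N = 0.
Assemble K = (LN − M²)/(EG − F²) = 0. At (u, v) = (-pi/4, -1): K = 0.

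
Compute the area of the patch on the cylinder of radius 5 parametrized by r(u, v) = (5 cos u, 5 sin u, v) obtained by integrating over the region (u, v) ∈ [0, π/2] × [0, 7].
Area = 35*pi/2

Area = ∫∫ √(EG − F²) du dv with √(EG − F²) = 5. Integrating over [0, π/2] × [0, 7] gives 35*pi/2.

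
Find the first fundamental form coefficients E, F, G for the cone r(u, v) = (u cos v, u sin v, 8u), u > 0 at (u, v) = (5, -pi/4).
E = 65;  F = 0;  G = 25

Partials: r_u = (cos(v), sin(v), 8), r_v = (-u*sin(v), u*cos(v), 0). As functions of (u, v):
  E = r_u · r_u = 65,
  F = r_u · r_v = 0,
  G = r_v · r_v = u^2.
Evaluating at (u, v) = (5, -pi/4): E = 65, F = 0, G = 25.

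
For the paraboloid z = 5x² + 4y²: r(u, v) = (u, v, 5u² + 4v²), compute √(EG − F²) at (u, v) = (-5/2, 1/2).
√(EG − F²)|_{(-5/2, 1/2)} = sqrt(642)

E = 100*u^2 + 1, F = 80*u*v, G = 64*v^2 + 1; EG − F² = 100*u^2 + 64*v^2 + 1; √(EG − F²) = sqrt(100*u^2 + 64*v^2 + 1). At the given point: sqrt(642).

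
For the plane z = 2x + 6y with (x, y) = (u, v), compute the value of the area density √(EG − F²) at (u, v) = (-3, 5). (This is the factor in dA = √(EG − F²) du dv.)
√(EG − F²)|_{(-3, 5)} = sqrt(41)

E = 5, F = 12, G = 37, so EG − F² = 41. Taking the positive square root: √(EG − F²) = sqrt(41). At (u, v) = (-3, 5): sqrt(41).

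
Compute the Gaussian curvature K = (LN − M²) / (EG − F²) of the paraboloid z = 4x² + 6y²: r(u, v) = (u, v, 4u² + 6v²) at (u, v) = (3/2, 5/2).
K = 96/1092025

Coefficients of the first fundamental form: E = 64*u^2 + 1, F = 96*u*v, G = 144*v^2 + 1.
Coefficients of the second fundamental form: L = 8/sqrt(64*u^2 + 144*v^2 + 1), M = 0, N = 12/sqrt(64*u^2 + 144*v^2 + 1).
Assemble K = (LN − M²)/(EG − F²) = 96/(4096*u^4 + 18432*u^2*v^2 + 128*u^2 + 20736*v^4 + 288*v^2 + 1). At (u, v) = (3/2, 5/2): K = 96/1092025.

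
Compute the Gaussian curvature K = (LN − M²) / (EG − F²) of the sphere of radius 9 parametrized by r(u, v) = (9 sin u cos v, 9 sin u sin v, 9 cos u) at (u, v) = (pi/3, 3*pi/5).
K = 1/81

Coefficients of the first fundamental form: E = 81, F = 0, G = 81*sin(u)^2.
Coefficients of the second fundamental form: L = -9*sin(u)/Abs(sin(u)), M = 0, N = -9*sin(u)^3/Abs(sin(u)).
Assemble K = (LN − M²)/(EG − F²) = 1/81. At (u, v) = (pi/3, 3*pi/5): K = 1/81.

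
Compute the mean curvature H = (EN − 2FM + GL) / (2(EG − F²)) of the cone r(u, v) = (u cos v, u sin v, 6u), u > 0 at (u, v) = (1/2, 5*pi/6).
H = 6*sqrt(37)/37

With E = 37, F = 0, G = u^2, L = 0, M = 0, N = 6*sqrt(37)*u^2/(37*Abs(u)), assemble
  H = (EN − 2FM + GL) / (2(EG − F²)) = 3*sqrt(37)/(37*Abs(u)).
At (u, v) = (1/2, 5*pi/6): H = 6*sqrt(37)/37.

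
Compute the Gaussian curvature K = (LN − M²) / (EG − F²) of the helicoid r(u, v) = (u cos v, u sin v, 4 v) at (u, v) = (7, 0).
K = -16/4225

Coefficients of the first fundamental form: E = 1, F = 0, G = u^2 + 16.
Coefficients of the second fundamental form: L = 0, M = -4/sqrt(u^2 + 16), N = 0.
Assemble K = (LN − M²)/(EG − F²) = -16/(u^2 + 16)^2. At (u, v) = (7, 0): K = -16/4225.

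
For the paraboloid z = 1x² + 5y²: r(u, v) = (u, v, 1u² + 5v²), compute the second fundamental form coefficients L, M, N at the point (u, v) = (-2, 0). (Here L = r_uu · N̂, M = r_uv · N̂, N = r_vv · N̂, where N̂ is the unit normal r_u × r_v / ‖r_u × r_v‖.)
L = 2*sqrt(17)/17;  M = 0;  N = 10*sqrt(17)/17

Compute the unit normal N̂(u, v) = (-2*u/sqrt(4*u^2 + 100*v^2 + 1), -10*v/sqrt(4*u^2 + 100*v^2 + 1), 1/sqrt(4*u^2 + 100*v^2 + 1)), and the second partials r_uu, r_uv, r_vv. Take dot products:
  L(u, v) = r_uu · N̂ = 2/sqrt(4*u^2 + 100*v^2 + 1),
  M(u, v) = r_uv · N̂ = 0,
  N(u, v) = r_vv · N̂ = 10/sqrt(4*u^2 + 100*v^2 + 1).
Evaluating at (u, v) = (-2, 0):
  L = 2*sqrt(17)/17, M = 0, N = 10*sqrt(17)/17.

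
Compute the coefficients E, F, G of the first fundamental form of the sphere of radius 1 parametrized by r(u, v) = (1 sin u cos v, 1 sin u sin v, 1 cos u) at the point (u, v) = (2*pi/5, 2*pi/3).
E = 1;  F = 0;  G = sqrt(5)/8 + 5/8

Partials: r_u = (cos(u)*cos(v), sin(v)*cos(u), -sin(u)), r_v = (-sin(u)*sin(v), sin(u)*cos(v), 0). As functions of (u, v):
  E = r_u · r_u = 1,
  F = r_u · r_v = 0,
  G = r_v · r_v = sin(u)^2.
Evaluating at (u, v) = (2*pi/5, 2*pi/3): E = 1, F = 0, G = sqrt(5)/8 + 5/8.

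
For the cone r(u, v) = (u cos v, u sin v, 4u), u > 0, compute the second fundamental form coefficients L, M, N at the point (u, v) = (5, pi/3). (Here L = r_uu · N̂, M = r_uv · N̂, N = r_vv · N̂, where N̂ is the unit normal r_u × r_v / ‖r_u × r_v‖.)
L = 0;  M = 0;  N = 20*sqrt(17)/17

Compute the unit normal N̂(u, v) = (-4*sqrt(17)*u*cos(v)/(17*Abs(u)), -4*sqrt(17)*u*sin(v)/(17*Abs(u)), sqrt(17)*u/(17*Abs(u))), and the second partials r_uu, r_uv, r_vv. Take dot products:
  L(u, v) = r_uu · N̂ = 0,
  M(u, v) = r_uv · N̂ = 0,
  N(u, v) = r_vv · N̂ = 4*sqrt(17)*u^2/(17*Abs(u)).
Evaluating at (u, v) = (5, pi/3):
  L = 0, M = 0, N = 20*sqrt(17)/17.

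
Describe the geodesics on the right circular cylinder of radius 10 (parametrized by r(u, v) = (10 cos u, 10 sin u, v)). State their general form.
The cylinder is flat (K = 0) and locally isometric to the plane via the development (u, v) ↦ (10 u, v). Geodesics are the pre-images of straight lines: circles (v constant), vertical lines (u constant), and helices (v = c · u + d) for constants c, d.

A right cylinder has E = 10², F = 0, G = 1, so EG − F² = 10², and L = −10, M = N = 0, giving K = (LN − M²)/(EG − F²) = 0 everywhere. A flat surface is locally isometric to the Euclidean plane via the map (u, v) ↦ (10 u, v). Straight lines in the (x̃, ỹ) plane pull back to: (a) horizontal circles (v = const), (b) vertical generators (u = const), and (c) helices (10 u tan θ = v, i.e. v = c · u + d).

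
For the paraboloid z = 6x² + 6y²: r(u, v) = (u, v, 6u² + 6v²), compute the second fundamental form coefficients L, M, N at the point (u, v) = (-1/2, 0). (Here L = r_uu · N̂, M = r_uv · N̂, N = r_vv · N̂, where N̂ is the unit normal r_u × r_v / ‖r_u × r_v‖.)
L = 12*sqrt(37)/37;  M = 0;  N = 12*sqrt(37)/37

Compute the unit normal N̂(u, v) = (-12*u/sqrt(144*u^2 + 144*v^2 + 1), -12*v/sqrt(144*u^2 + 144*v^2 + 1), 1/sqrt(144*u^2 + 144*v^2 + 1)), and the second partials r_uu, r_uv, r_vv. Take dot products:
  L(u, v) = r_uu · N̂ = 12/sqrt(144*u^2 + 144*v^2 + 1),
  M(u, v) = r_uv · N̂ = 0,
  N(u, v) = r_vv · N̂ = 12/sqrt(144*u^2 + 144*v^2 + 1).
Evaluating at (u, v) = (-1/2, 0):
  L = 12*sqrt(37)/37, M = 0, N = 12*sqrt(37)/37.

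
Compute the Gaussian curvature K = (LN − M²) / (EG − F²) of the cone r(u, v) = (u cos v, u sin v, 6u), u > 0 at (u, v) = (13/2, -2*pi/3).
K = 0

Coefficients of the first fundamental form: E = 37, F = 0, G = u^2.
Coefficients of the second fundamental form: L = 0, M = 0, N = 6*sqrt(37)*u^2/(37*Abs(u)).
Assemble K = (LN − M²)/(EG − F²) = 0. At (u, v) = (13/2, -2*pi/3): K = 0.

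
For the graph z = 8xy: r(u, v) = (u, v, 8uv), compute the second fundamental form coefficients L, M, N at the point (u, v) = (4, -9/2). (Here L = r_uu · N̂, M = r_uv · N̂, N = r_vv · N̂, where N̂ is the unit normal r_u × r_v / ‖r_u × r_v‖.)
L = 0;  M = 8*sqrt(2321)/2321;  N = 0

Compute the unit normal N̂(u, v) = (-8*v/sqrt(64*u^2 + 64*v^2 + 1), -8*u/sqrt(64*u^2 + 64*v^2 + 1), 1/sqrt(64*u^2 + 64*v^2 + 1)), and the second partials r_uu, r_uv, r_vv. Take dot products:
  L(u, v) = r_uu · N̂ = 0,
  M(u, v) = r_uv · N̂ = 8/sqrt(64*u^2 + 64*v^2 + 1),
  N(u, v) = r_vv · N̂ = 0.
Evaluating at (u, v) = (4, -9/2):
  L = 0, M = 8*sqrt(2321)/2321, N = 0.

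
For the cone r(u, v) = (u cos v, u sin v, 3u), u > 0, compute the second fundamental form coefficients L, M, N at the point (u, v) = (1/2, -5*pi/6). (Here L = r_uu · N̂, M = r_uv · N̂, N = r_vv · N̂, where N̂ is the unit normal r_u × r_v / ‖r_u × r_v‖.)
L = 0;  M = 0;  N = 3*sqrt(10)/20

Compute the unit normal N̂(u, v) = (-3*sqrt(10)*u*cos(v)/(10*Abs(u)), -3*sqrt(10)*u*sin(v)/(10*Abs(u)), sqrt(10)*u/(10*Abs(u))), and the second partials r_uu, r_uv, r_vv. Take dot products:
  L(u, v) = r_uu · N̂ = 0,
  M(u, v) = r_uv · N̂ = 0,
  N(u, v) = r_vv · N̂ = 3*sqrt(10)*u^2/(10*Abs(u)).
Evaluating at (u, v) = (1/2, -5*pi/6):
  L = 0, M = 0, N = 3*sqrt(10)/20.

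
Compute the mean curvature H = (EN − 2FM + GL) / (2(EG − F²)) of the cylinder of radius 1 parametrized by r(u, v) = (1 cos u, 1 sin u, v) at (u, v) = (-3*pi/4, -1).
H = -1/2

With E = 1, F = 0, G = 1, L = -1, M = 0, N = 0, assemble
  H = (EN − 2FM + GL) / (2(EG − F²)) = -1/2.
At (u, v) = (-3*pi/4, -1): H = -1/2.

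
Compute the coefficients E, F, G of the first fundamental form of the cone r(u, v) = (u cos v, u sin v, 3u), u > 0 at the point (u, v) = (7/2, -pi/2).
E = 10;  F = 0;  G = 49/4

Partials: r_u = (cos(v), sin(v), 3), r_v = (-u*sin(v), u*cos(v), 0). As functions of (u, v):
  E = r_u · r_u = 10,
  F = r_u · r_v = 0,
  G = r_v · r_v = u^2.
Evaluating at (u, v) = (7/2, -pi/2): E = 10, F = 0, G = 49/4.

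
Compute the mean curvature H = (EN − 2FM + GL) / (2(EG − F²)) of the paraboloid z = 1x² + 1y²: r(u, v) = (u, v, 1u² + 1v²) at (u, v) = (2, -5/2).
H = 43*sqrt(42)/1764

With E = 4*u^2 + 1, F = 4*u*v, G = 4*v^2 + 1, L = 2/sqrt(4*u^2 + 4*v^2 + 1), M = 0, N = 2/sqrt(4*u^2 + 4*v^2 + 1), assemble
  H = (EN − 2FM + GL) / (2(EG − F²)) = 2*(2*u^2 + 2*v^2 + 1)/(4*u^2 + 4*v^2 + 1)^(3/2).
At (u, v) = (2, -5/2): H = 43*sqrt(42)/1764.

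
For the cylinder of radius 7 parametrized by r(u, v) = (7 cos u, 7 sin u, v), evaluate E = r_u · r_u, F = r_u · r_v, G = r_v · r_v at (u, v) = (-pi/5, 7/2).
E = 49;  F = 0;  G = 1

Partials: r_u = (-7*sin(u), 7*cos(u), 0), r_v = (0, 0, 1). As functions of (u, v):
  E = r_u · r_u = 49,
  F = r_u · r_v = 0,
  G = r_v · r_v = 1.
Evaluating at (u, v) = (-pi/5, 7/2): E = 49, F = 0, G = 1.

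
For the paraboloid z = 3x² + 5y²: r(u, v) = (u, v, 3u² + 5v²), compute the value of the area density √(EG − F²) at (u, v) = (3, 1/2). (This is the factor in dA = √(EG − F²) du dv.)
√(EG − F²)|_{(3, 1/2)} = 5*sqrt(14)

E = 36*u^2 + 1, F = 60*u*v, G = 100*v^2 + 1, so EG − F² = 36*u^2 + 100*v^2 + 1. Taking the positive square root: √(EG − F²) = sqrt(36*u^2 + 100*v^2 + 1). At (u, v) = (3, 1/2): 5*sqrt(14).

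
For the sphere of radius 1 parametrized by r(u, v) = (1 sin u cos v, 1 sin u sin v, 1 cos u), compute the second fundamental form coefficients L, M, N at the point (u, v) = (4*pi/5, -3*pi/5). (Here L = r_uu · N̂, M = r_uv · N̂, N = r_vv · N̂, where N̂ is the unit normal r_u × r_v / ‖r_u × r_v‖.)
L = -1;  M = 0;  N = -5/8 + sqrt(5)/8

Compute the unit normal N̂(u, v) = (sin(u)^2*cos(v)/Abs(sin(u)), sin(u)^2*sin(v)/Abs(sin(u)), sin(2*u)/(2*Abs(sin(u)))), and the second partials r_uu, r_uv, r_vv. Take dot products:
  L(u, v) = r_uu · N̂ = -sin(u)/Abs(sin(u)),
  M(u, v) = r_uv · N̂ = 0,
  N(u, v) = r_vv · N̂ = -sin(u)^3/Abs(sin(u)).
Evaluating at (u, v) = (4*pi/5, -3*pi/5):
  L = -1, M = 0, N = -5/8 + sqrt(5)/8.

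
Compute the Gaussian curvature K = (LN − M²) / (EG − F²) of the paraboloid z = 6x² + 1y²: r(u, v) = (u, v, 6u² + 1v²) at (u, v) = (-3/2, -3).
K = 24/130321

Coefficients of the first fundamental form: E = 144*u^2 + 1, F = 24*u*v, G = 4*v^2 + 1.
Coefficients of the second fundamental form: L = 12/sqrt(144*u^2 + 4*v^2 + 1), M = 0, N = 2/sqrt(144*u^2 + 4*v^2 + 1).
Assemble K = (LN − M²)/(EG − F²) = 24/(20736*u^4 + 1152*u^2*v^2 + 288*u^2 + 16*v^4 + 8*v^2 + 1). At (u, v) = (-3/2, -3): K = 24/130321.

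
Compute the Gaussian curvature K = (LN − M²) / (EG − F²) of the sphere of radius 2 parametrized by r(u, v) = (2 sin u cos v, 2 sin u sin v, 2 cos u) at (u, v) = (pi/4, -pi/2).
K = 1/4

Coefficients of the first fundamental form: E = 4, F = 0, G = 4*sin(u)^2.
Coefficients of the second fundamental form: L = -2*sin(u)/Abs(sin(u)), M = 0, N = -2*sin(u)^3/Abs(sin(u)).
Assemble K = (LN − M²)/(EG − F²) = 1/4. At (u, v) = (pi/4, -pi/2): K = 1/4.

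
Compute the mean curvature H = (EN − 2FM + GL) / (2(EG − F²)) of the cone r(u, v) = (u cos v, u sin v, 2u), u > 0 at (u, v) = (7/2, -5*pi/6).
H = 2*sqrt(5)/35

With E = 5, F = 0, G = u^2, L = 0, M = 0, N = 2*sqrt(5)*u^2/(5*Abs(u)), assemble
  H = (EN − 2FM + GL) / (2(EG − F²)) = sqrt(5)/(5*Abs(u)).
At (u, v) = (7/2, -5*pi/6): H = 2*sqrt(5)/35.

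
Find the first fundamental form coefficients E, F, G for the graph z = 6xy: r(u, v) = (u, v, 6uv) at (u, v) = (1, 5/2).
E = 226;  F = 90;  G = 37

Partials: r_u = (1, 0, 6*v), r_v = (0, 1, 6*u). As functions of (u, v):
  E = r_u · r_u = 36*v^2 + 1,
  F = r_u · r_v = 36*u*v,
  G = r_v · r_v = 36*u^2 + 1.
Evaluating at (u, v) = (1, 5/2): E = 226, F = 90, G = 37.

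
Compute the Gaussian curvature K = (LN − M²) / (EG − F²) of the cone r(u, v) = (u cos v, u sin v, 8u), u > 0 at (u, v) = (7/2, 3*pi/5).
K = 0

Coefficients of the first fundamental form: E = 65, F = 0, G = u^2.
Coefficients of the second fundamental form: L = 0, M = 0, N = 8*sqrt(65)*u^2/(65*Abs(u)).
Assemble K = (LN − M²)/(EG − F²) = 0. At (u, v) = (7/2, 3*pi/5): K = 0.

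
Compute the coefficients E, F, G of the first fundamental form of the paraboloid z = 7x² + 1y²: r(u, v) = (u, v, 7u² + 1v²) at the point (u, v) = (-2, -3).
E = 785;  F = 168;  G = 37

Partials: r_u = (1, 0, 14*u), r_v = (0, 1, 2*v). As functions of (u, v):
  E = r_u · r_u = 196*u^2 + 1,
  F = r_u · r_v = 28*u*v,
  G = r_v · r_v = 4*v^2 + 1.
Evaluating at (u, v) = (-2, -3): E = 785, F = 168, G = 37.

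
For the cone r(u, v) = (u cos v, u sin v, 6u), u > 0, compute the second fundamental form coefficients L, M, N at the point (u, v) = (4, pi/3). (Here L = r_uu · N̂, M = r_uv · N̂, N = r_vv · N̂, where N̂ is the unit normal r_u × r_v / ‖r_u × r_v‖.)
L = 0;  M = 0;  N = 24*sqrt(37)/37

Compute the unit normal N̂(u, v) = (-6*sqrt(37)*u*cos(v)/(37*Abs(u)), -6*sqrt(37)*u*sin(v)/(37*Abs(u)), sqrt(37)*u/(37*Abs(u))), and the second partials r_uu, r_uv, r_vv. Take dot products:
  L(u, v) = r_uu · N̂ = 0,
  M(u, v) = r_uv · N̂ = 0,
  N(u, v) = r_vv · N̂ = 6*sqrt(37)*u^2/(37*Abs(u)).
Evaluating at (u, v) = (4, pi/3):
  L = 0, M = 0, N = 24*sqrt(37)/37.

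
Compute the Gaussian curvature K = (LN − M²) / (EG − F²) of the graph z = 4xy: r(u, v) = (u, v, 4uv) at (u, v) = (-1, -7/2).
K = -16/45369

Coefficients of the first fundamental form: E = 16*v^2 + 1, F = 16*u*v, G = 16*u^2 + 1.
Coefficients of the second fundamental form: L = 0, M = 4/sqrt(16*u^2 + 16*v^2 + 1), N = 0.
Assemble K = (LN − M²)/(EG − F²) = -16/(256*u^4 + 512*u^2*v^2 + 32*u^2 + 256*v^4 + 32*v^2 + 1). At (u, v) = (-1, -7/2): K = -16/45369.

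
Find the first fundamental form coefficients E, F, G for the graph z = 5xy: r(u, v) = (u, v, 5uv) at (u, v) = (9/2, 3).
E = 226;  F = 675/2;  G = 2029/4

Partials: r_u = (1, 0, 5*v), r_v = (0, 1, 5*u). As functions of (u, v):
  E = r_u · r_u = 25*v^2 + 1,
  F = r_u · r_v = 25*u*v,
  G = r_v · r_v = 25*u^2 + 1.
Evaluating at (u, v) = (9/2, 3): E = 226, F = 675/2, G = 2029/4.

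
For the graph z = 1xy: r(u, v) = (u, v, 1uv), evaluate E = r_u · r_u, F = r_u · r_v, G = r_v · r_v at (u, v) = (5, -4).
E = 17;  F = -20;  G = 26

Partials: r_u = (1, 0, v), r_v = (0, 1, u). As functions of (u, v):
  E = r_u · r_u = v^2 + 1,
  F = r_u · r_v = u*v,
  G = r_v · r_v = u^2 + 1.
Evaluating at (u, v) = (5, -4): E = 17, F = -20, G = 26.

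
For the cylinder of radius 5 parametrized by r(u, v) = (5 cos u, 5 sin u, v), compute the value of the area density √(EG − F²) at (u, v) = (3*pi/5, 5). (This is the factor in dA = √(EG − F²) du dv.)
√(EG − F²)|_{(3*pi/5, 5)} = 5

E = 25, F = 0, G = 1, so EG − F² = 25. Taking the positive square root: √(EG − F²) = 5. At (u, v) = (3*pi/5, 5): 5.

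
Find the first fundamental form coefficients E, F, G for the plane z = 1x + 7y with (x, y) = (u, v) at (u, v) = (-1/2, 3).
E = 2;  F = 7;  G = 50

Partials: r_u = (1, 0, 1), r_v = (0, 1, 7). As functions of (u, v):
  E = r_u · r_u = 2,
  F = r_u · r_v = 7,
  G = r_v · r_v = 50.
Evaluating at (u, v) = (-1/2, 3): E = 2, F = 7, G = 50.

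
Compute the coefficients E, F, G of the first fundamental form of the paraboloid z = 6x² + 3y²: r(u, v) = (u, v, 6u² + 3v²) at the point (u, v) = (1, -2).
E = 145;  F = -144;  G = 145

Partials: r_u = (1, 0, 12*u), r_v = (0, 1, 6*v). As functions of (u, v):
  E = r_u · r_u = 144*u^2 + 1,
  F = r_u · r_v = 72*u*v,
  G = r_v · r_v = 36*v^2 + 1.
Evaluating at (u, v) = (1, -2): E = 145, F = -144, G = 145.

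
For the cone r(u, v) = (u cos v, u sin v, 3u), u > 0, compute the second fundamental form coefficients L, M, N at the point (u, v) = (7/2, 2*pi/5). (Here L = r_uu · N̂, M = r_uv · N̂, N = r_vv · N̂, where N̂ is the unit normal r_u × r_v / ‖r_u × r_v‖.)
L = 0;  M = 0;  N = 21*sqrt(10)/20

Compute the unit normal N̂(u, v) = (-3*sqrt(10)*u*cos(v)/(10*Abs(u)), -3*sqrt(10)*u*sin(v)/(10*Abs(u)), sqrt(10)*u/(10*Abs(u))), and the second partials r_uu, r_uv, r_vv. Take dot products:
  L(u, v) = r_uu · N̂ = 0,
  M(u, v) = r_uv · N̂ = 0,
  N(u, v) = r_vv · N̂ = 3*sqrt(10)*u^2/(10*Abs(u)).
Evaluating at (u, v) = (7/2, 2*pi/5):
  L = 0, M = 0, N = 21*sqrt(10)/20.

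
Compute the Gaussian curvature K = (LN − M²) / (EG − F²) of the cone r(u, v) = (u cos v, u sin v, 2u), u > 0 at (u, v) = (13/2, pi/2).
K = 0

Coefficients of the first fundamental form: E = 5, F = 0, G = u^2.
Coefficients of the second fundamental form: L = 0, M = 0, N = 2*sqrt(5)*u^2/(5*Abs(u)).
Assemble K = (LN − M²)/(EG − F²) = 0. At (u, v) = (13/2, pi/2): K = 0.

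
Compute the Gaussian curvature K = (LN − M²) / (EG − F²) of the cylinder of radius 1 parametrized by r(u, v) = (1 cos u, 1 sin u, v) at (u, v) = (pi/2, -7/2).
K = 0

Coefficients of the first fundamental form: E = 1, F = 0, G = 1.
Coefficients of the second fundamental form: L = -1, M = 0, N = 0.
Assemble K = (LN − M²)/(EG − F²) = 0. At (u, v) = (pi/2, -7/2): K = 0.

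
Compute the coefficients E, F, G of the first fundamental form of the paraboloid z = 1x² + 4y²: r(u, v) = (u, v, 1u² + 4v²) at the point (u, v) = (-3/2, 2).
E = 10;  F = -48;  G = 257

Partials: r_u = (1, 0, 2*u), r_v = (0, 1, 8*v). As functions of (u, v):
  E = r_u · r_u = 4*u^2 + 1,
  F = r_u · r_v = 16*u*v,
  G = r_v · r_v = 64*v^2 + 1.
Evaluating at (u, v) = (-3/2, 2): E = 10, F = -48, G = 257.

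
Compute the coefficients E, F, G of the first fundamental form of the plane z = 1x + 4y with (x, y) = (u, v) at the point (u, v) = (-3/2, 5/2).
E = 2;  F = 4;  G = 17

Partials: r_u = (1, 0, 1), r_v = (0, 1, 4). As functions of (u, v):
  E = r_u · r_u = 2,
  F = r_u · r_v = 4,
  G = r_v · r_v = 17.
Evaluating at (u, v) = (-3/2, 5/2): E = 2, F = 4, G = 17.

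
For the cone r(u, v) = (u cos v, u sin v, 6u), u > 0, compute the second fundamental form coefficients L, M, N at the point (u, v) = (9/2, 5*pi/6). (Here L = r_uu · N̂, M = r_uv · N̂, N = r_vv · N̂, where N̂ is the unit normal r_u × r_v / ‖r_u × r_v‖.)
L = 0;  M = 0;  N = 27*sqrt(37)/37

Compute the unit normal N̂(u, v) = (-6*sqrt(37)*u*cos(v)/(37*Abs(u)), -6*sqrt(37)*u*sin(v)/(37*Abs(u)), sqrt(37)*u/(37*Abs(u))), and the second partials r_uu, r_uv, r_vv. Take dot products:
  L(u, v) = r_uu · N̂ = 0,
  M(u, v) = r_uv · N̂ = 0,
  N(u, v) = r_vv · N̂ = 6*sqrt(37)*u^2/(37*Abs(u)).
Evaluating at (u, v) = (9/2, 5*pi/6):
  L = 0, M = 0, N = 27*sqrt(37)/37.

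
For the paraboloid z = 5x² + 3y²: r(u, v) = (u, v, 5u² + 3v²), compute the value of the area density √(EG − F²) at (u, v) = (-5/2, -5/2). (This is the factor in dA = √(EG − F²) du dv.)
√(EG − F²)|_{(-5/2, -5/2)} = sqrt(851)

E = 100*u^2 + 1, F = 60*u*v, G = 36*v^2 + 1, so EG − F² = 100*u^2 + 36*v^2 + 1. Taking the positive square root: √(EG − F²) = sqrt(100*u^2 + 36*v^2 + 1). At (u, v) = (-5/2, -5/2): sqrt(851).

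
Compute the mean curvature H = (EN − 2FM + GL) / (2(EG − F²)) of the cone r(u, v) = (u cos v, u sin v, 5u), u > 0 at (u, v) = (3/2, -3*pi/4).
H = 5*sqrt(26)/78

With E = 26, F = 0, G = u^2, L = 0, M = 0, N = 5*sqrt(26)*u^2/(26*Abs(u)), assemble
  H = (EN − 2FM + GL) / (2(EG − F²)) = 5*sqrt(26)/(52*Abs(u)).
At (u, v) = (3/2, -3*pi/4): H = 5*sqrt(26)/78.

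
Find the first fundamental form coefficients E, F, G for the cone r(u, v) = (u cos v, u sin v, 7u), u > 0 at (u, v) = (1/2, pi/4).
E = 50;  F = 0;  G = 1/4

Partials: r_u = (cos(v), sin(v), 7), r_v = (-u*sin(v), u*cos(v), 0). As functions of (u, v):
  E = r_u · r_u = 50,
  F = r_u · r_v = 0,
  G = r_v · r_v = u^2.
Evaluating at (u, v) = (1/2, pi/4): E = 50, F = 0, G = 1/4.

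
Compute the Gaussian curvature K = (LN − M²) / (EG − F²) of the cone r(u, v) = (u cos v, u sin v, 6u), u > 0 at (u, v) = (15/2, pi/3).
K = 0

Coefficients of the first fundamental form: E = 37, F = 0, G = u^2.
Coefficients of the second fundamental form: L = 0, M = 0, N = 6*sqrt(37)*u^2/(37*Abs(u)).
Assemble K = (LN − M²)/(EG − F²) = 0. At (u, v) = (15/2, pi/3): K = 0.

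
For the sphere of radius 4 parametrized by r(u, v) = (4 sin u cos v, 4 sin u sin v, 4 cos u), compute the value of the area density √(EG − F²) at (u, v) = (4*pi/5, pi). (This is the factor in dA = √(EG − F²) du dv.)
√(EG − F²)|_{(4*pi/5, pi)} = 4*sqrt(10 - 2*sqrt(5))

E = 16, F = 0, G = 16*sin(u)^2, so EG − F² = 256*sin(u)^2. Taking the positive square root: √(EG − F²) = 16*Abs(sin(u)). At (u, v) = (4*pi/5, pi): 4*sqrt(10 - 2*sqrt(5)).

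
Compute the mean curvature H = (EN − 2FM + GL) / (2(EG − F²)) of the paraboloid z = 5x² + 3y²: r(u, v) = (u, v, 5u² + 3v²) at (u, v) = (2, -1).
H = 1388*sqrt(437)/190969

With E = 100*u^2 + 1, F = 60*u*v, G = 36*v^2 + 1, L = 10/sqrt(100*u^2 + 36*v^2 + 1), M = 0, N = 6/sqrt(100*u^2 + 36*v^2 + 1), assemble
  H = (EN − 2FM + GL) / (2(EG − F²)) = 4*(75*u^2 + 45*v^2 + 2)/(100*u^2 + 36*v^2 + 1)^(3/2).
At (u, v) = (2, -1): H = 1388*sqrt(437)/190969.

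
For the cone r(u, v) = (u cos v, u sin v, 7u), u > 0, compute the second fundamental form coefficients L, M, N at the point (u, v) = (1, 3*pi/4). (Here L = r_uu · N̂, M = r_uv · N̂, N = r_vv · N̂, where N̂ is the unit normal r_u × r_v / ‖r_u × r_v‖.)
L = 0;  M = 0;  N = 7*sqrt(2)/10

Compute the unit normal N̂(u, v) = (-7*sqrt(2)*u*cos(v)/(10*Abs(u)), -7*sqrt(2)*u*sin(v)/(10*Abs(u)), sqrt(2)*u/(10*Abs(u))), and the second partials r_uu, r_uv, r_vv. Take dot products:
  L(u, v) = r_uu · N̂ = 0,
  M(u, v) = r_uv · N̂ = 0,
  N(u, v) = r_vv · N̂ = 7*sqrt(2)*u^2/(10*Abs(u)).
Evaluating at (u, v) = (1, 3*pi/4):
  L = 0, M = 0, N = 7*sqrt(2)/10.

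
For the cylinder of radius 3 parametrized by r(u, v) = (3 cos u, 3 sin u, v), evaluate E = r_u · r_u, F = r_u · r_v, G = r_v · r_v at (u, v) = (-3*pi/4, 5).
E = 9;  F = 0;  G = 1

Partials: r_u = (-3*sin(u), 3*cos(u), 0), r_v = (0, 0, 1). As functions of (u, v):
  E = r_u · r_u = 9,
  F = r_u · r_v = 0,
  G = r_v · r_v = 1.
Evaluating at (u, v) = (-3*pi/4, 5): E = 9, F = 0, G = 1.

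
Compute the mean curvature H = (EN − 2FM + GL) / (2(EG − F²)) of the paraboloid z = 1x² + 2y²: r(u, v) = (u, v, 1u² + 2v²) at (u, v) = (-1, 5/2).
H = 37*sqrt(105)/3675

With E = 4*u^2 + 1, F = 8*u*v, G = 16*v^2 + 1, L = 2/sqrt(4*u^2 + 16*v^2 + 1), M = 0, N = 4/sqrt(4*u^2 + 16*v^2 + 1), assemble
  H = (EN − 2FM + GL) / (2(EG − F²)) = (8*u^2 + 16*v^2 + 3)/(4*u^2 + 16*v^2 + 1)^(3/2).
At (u, v) = (-1, 5/2): H = 37*sqrt(105)/3675.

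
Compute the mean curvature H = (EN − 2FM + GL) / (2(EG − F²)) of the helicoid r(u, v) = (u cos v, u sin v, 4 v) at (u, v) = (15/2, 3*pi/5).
H = 0

With E = 1, F = 0, G = u^2 + 16, L = 0, M = -4/sqrt(u^2 + 16), N = 0, assemble
  H = (EN − 2FM + GL) / (2(EG − F²)) = 0.
At (u, v) = (15/2, 3*pi/5): H = 0.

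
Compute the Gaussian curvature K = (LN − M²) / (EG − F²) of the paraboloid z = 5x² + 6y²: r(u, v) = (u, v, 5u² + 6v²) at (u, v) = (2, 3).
K = 120/2879809

Coefficients of the first fundamental form: E = 100*u^2 + 1, F = 120*u*v, G = 144*v^2 + 1.
Coefficients of the second fundamental form: L = 10/sqrt(100*u^2 + 144*v^2 + 1), M = 0, N = 12/sqrt(100*u^2 + 144*v^2 + 1).
Assemble K = (LN − M²)/(EG − F²) = 120/(10000*u^4 + 28800*u^2*v^2 + 200*u^2 + 20736*v^4 + 288*v^2 + 1). At (u, v) = (2, 3): K = 120/2879809.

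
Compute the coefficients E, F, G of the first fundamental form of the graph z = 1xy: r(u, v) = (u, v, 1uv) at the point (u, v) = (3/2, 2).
E = 5;  F = 3;  G = 13/4

Partials: r_u = (1, 0, v), r_v = (0, 1, u). As functions of (u, v):
  E = r_u · r_u = v^2 + 1,
  F = r_u · r_v = u*v,
  G = r_v · r_v = u^2 + 1.
Evaluating at (u, v) = (3/2, 2): E = 5, F = 3, G = 13/4.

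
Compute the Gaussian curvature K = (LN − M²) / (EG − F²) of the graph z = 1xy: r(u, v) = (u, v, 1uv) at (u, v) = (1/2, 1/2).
K = -4/9

Coefficients of the first fundamental form: E = v^2 + 1, F = u*v, G = u^2 + 1.
Coefficients of the second fundamental form: L = 0, M = 1/sqrt(u^2 + v^2 + 1), N = 0.
Assemble K = (LN − M²)/(EG − F²) = 1/((u^2*v^2 - (u^2 + 1)*(v^2 + 1))*(u^2 + v^2 + 1)). At (u, v) = (1/2, 1/2): K = -4/9.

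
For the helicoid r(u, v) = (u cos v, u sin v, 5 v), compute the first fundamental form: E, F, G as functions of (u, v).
E = 1;  F = 0;  G = u^2 + 25

Compute partials: r_u = (cos(v), sin(v), 0), r_v = (-u*sin(v), u*cos(v), 5). Then
  E = r_u · r_u = 1,
  F = r_u · r_v = 0,
  G = r_v · r_v = u^2 + 25.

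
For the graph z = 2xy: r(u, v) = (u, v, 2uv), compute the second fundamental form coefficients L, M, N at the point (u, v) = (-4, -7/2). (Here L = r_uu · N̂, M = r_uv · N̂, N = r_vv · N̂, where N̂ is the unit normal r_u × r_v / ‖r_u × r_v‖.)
L = 0;  M = sqrt(114)/57;  N = 0

Compute the unit normal N̂(u, v) = (-2*v/sqrt(4*u^2 + 4*v^2 + 1), -2*u/sqrt(4*u^2 + 4*v^2 + 1), 1/sqrt(4*u^2 + 4*v^2 + 1)), and the second partials r_uu, r_uv, r_vv. Take dot products:
  L(u, v) = r_uu · N̂ = 0,
  M(u, v) = r_uv · N̂ = 2/sqrt(4*u^2 + 4*v^2 + 1),
  N(u, v) = r_vv · N̂ = 0.
Evaluating at (u, v) = (-4, -7/2):
  L = 0, M = sqrt(114)/57, N = 0.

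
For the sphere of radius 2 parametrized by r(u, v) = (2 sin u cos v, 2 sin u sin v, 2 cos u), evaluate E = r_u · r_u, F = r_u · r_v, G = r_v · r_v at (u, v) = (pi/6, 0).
E = 4;  F = 0;  G = 1

Partials: r_u = (2*cos(u)*cos(v), 2*sin(v)*cos(u), -2*sin(u)), r_v = (-2*sin(u)*sin(v), 2*sin(u)*cos(v), 0). As functions of (u, v):
  E = r_u · r_u = 4,
  F = r_u · r_v = 0,
  G = r_v · r_v = 4*sin(u)^2.
Evaluating at (u, v) = (pi/6, 0): E = 4, F = 0, G = 1.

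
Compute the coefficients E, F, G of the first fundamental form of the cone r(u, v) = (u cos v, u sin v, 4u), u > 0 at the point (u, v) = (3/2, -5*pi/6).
E = 17;  F = 0;  G = 9/4

Partials: r_u = (cos(v), sin(v), 4), r_v = (-u*sin(v), u*cos(v), 0). As functions of (u, v):
  E = r_u · r_u = 17,
  F = r_u · r_v = 0,
  G = r_v · r_v = u^2.
Evaluating at (u, v) = (3/2, -5*pi/6): E = 17, F = 0, G = 9/4.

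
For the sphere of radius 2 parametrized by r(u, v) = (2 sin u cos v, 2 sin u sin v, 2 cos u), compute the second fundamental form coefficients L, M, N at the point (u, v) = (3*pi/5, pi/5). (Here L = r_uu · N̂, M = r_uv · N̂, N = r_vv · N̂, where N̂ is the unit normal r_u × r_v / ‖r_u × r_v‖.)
L = -2;  M = 0;  N = -5/4 - sqrt(5)/4

Compute the unit normal N̂(u, v) = (sin(u)^2*cos(v)/Abs(sin(u)), sin(u)^2*sin(v)/Abs(sin(u)), sin(2*u)/(2*Abs(sin(u)))), and the second partials r_uu, r_uv, r_vv. Take dot products:
  L(u, v) = r_uu · N̂ = -2*sin(u)/Abs(sin(u)),
  M(u, v) = r_uv · N̂ = 0,
  N(u, v) = r_vv · N̂ = -2*sin(u)^3/Abs(sin(u)).
Evaluating at (u, v) = (3*pi/5, pi/5):
  L = -2, M = 0, N = -5/4 - sqrt(5)/4.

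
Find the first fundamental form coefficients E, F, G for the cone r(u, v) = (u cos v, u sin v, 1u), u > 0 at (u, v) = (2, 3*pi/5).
E = 2;  F = 0;  G = 4

Partials: r_u = (cos(v), sin(v), 1), r_v = (-u*sin(v), u*cos(v), 0). As functions of (u, v):
  E = r_u · r_u = 2,
  F = r_u · r_v = 0,
  G = r_v · r_v = u^2.
Evaluating at (u, v) = (2, 3*pi/5): E = 2, F = 0, G = 4.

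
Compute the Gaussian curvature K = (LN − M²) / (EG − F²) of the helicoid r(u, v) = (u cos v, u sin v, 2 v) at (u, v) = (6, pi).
K = -1/400

Coefficients of the first fundamental form: E = 1, F = 0, G = u^2 + 4.
Coefficients of the second fundamental form: L = 0, M = -2/sqrt(u^2 + 4), N = 0.
Assemble K = (LN − M²)/(EG − F²) = -4/(u^2 + 4)^2. At (u, v) = (6, pi): K = -1/400.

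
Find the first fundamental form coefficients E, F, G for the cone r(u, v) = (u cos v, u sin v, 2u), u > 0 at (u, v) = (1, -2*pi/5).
E = 5;  F = 0;  G = 1

Partials: r_u = (cos(v), sin(v), 2), r_v = (-u*sin(v), u*cos(v), 0). As functions of (u, v):
  E = r_u · r_u = 5,
  F = r_u · r_v = 0,
  G = r_v · r_v = u^2.
Evaluating at (u, v) = (1, -2*pi/5): E = 5, F = 0, G = 1.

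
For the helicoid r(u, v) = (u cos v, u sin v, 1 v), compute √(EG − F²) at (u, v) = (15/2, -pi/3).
√(EG − F²)|_{(15/2, -pi/3)} = sqrt(229)/2

E = 1, F = 0, G = u^2 + 1; EG − F² = u^2 + 1; √(EG − F²) = sqrt(u^2 + 1). At the given point: sqrt(229)/2.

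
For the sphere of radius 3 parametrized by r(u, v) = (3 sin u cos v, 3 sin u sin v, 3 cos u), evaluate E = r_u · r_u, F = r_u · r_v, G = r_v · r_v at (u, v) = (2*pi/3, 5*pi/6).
E = 9;  F = 0;  G = 27/4

Partials: r_u = (3*cos(u)*cos(v), 3*sin(v)*cos(u), -3*sin(u)), r_v = (-3*sin(u)*sin(v), 3*sin(u)*cos(v), 0). As functions of (u, v):
  E = r_u · r_u = 9,
  F = r_u · r_v = 0,
  G = r_v · r_v = 9*sin(u)^2.
Evaluating at (u, v) = (2*pi/3, 5*pi/6): E = 9, F = 0, G = 27/4.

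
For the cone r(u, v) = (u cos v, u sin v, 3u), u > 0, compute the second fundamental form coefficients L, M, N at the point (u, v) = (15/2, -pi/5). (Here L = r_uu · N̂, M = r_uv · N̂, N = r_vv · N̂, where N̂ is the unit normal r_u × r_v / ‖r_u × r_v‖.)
L = 0;  M = 0;  N = 9*sqrt(10)/4

Compute the unit normal N̂(u, v) = (-3*sqrt(10)*u*cos(v)/(10*Abs(u)), -3*sqrt(10)*u*sin(v)/(10*Abs(u)), sqrt(10)*u/(10*Abs(u))), and the second partials r_uu, r_uv, r_vv. Take dot products:
  L(u, v) = r_uu · N̂ = 0,
  M(u, v) = r_uv · N̂ = 0,
  N(u, v) = r_vv · N̂ = 3*sqrt(10)*u^2/(10*Abs(u)).
Evaluating at (u, v) = (15/2, -pi/5):
  L = 0, M = 0, N = 9*sqrt(10)/4.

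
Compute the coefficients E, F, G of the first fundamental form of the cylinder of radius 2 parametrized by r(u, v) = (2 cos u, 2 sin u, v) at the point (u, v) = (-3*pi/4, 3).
E = 4;  F = 0;  G = 1

Partials: r_u = (-2*sin(u), 2*cos(u), 0), r_v = (0, 0, 1). As functions of (u, v):
  E = r_u · r_u = 4,
  F = r_u · r_v = 0,
  G = r_v · r_v = 1.
Evaluating at (u, v) = (-3*pi/4, 3): E = 4, F = 0, G = 1.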